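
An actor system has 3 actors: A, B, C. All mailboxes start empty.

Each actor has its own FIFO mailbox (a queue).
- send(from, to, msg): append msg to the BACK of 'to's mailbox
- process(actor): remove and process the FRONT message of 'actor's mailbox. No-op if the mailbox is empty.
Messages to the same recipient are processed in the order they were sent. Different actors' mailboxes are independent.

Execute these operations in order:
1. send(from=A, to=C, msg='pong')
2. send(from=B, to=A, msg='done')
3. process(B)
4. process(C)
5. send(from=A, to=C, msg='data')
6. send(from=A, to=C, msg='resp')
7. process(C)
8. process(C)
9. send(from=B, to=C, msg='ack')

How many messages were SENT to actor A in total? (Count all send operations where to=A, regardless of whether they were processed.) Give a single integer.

After 1 (send(from=A, to=C, msg='pong')): A:[] B:[] C:[pong]
After 2 (send(from=B, to=A, msg='done')): A:[done] B:[] C:[pong]
After 3 (process(B)): A:[done] B:[] C:[pong]
After 4 (process(C)): A:[done] B:[] C:[]
After 5 (send(from=A, to=C, msg='data')): A:[done] B:[] C:[data]
After 6 (send(from=A, to=C, msg='resp')): A:[done] B:[] C:[data,resp]
After 7 (process(C)): A:[done] B:[] C:[resp]
After 8 (process(C)): A:[done] B:[] C:[]
After 9 (send(from=B, to=C, msg='ack')): A:[done] B:[] C:[ack]

Answer: 1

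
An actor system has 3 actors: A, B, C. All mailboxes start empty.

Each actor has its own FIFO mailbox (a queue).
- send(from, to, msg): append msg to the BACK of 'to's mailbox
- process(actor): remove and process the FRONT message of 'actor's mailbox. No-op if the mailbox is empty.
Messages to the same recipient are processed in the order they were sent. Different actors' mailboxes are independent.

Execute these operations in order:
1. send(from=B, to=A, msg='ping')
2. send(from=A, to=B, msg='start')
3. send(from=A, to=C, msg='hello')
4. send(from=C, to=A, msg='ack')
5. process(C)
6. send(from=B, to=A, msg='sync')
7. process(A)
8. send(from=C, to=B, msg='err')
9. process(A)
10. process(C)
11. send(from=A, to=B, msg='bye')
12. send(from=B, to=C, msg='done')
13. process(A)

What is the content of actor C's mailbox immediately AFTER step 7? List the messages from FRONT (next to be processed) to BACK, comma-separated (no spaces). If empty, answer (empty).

After 1 (send(from=B, to=A, msg='ping')): A:[ping] B:[] C:[]
After 2 (send(from=A, to=B, msg='start')): A:[ping] B:[start] C:[]
After 3 (send(from=A, to=C, msg='hello')): A:[ping] B:[start] C:[hello]
After 4 (send(from=C, to=A, msg='ack')): A:[ping,ack] B:[start] C:[hello]
After 5 (process(C)): A:[ping,ack] B:[start] C:[]
After 6 (send(from=B, to=A, msg='sync')): A:[ping,ack,sync] B:[start] C:[]
After 7 (process(A)): A:[ack,sync] B:[start] C:[]

(empty)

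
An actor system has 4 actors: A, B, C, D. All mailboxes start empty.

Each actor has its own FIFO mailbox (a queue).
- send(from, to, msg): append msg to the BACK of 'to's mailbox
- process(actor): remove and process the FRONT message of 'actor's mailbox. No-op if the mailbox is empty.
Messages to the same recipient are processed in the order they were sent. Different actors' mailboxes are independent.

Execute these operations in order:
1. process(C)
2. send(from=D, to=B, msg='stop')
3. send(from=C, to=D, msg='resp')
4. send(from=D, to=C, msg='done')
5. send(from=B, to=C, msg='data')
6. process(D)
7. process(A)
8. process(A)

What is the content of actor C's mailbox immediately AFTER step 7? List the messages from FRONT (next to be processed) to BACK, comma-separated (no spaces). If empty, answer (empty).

After 1 (process(C)): A:[] B:[] C:[] D:[]
After 2 (send(from=D, to=B, msg='stop')): A:[] B:[stop] C:[] D:[]
After 3 (send(from=C, to=D, msg='resp')): A:[] B:[stop] C:[] D:[resp]
After 4 (send(from=D, to=C, msg='done')): A:[] B:[stop] C:[done] D:[resp]
After 5 (send(from=B, to=C, msg='data')): A:[] B:[stop] C:[done,data] D:[resp]
After 6 (process(D)): A:[] B:[stop] C:[done,data] D:[]
After 7 (process(A)): A:[] B:[stop] C:[done,data] D:[]

done,data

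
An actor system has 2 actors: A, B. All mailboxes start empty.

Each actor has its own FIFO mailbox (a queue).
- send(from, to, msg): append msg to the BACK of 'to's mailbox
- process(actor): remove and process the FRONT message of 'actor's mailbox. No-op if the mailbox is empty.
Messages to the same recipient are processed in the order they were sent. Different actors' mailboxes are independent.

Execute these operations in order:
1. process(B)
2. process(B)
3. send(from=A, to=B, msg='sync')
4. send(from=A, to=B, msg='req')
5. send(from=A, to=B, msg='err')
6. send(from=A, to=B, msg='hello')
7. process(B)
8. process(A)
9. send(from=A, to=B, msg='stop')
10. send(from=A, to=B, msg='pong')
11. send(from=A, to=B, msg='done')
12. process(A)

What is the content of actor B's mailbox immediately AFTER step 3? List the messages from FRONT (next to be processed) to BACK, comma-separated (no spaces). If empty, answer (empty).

After 1 (process(B)): A:[] B:[]
After 2 (process(B)): A:[] B:[]
After 3 (send(from=A, to=B, msg='sync')): A:[] B:[sync]

sync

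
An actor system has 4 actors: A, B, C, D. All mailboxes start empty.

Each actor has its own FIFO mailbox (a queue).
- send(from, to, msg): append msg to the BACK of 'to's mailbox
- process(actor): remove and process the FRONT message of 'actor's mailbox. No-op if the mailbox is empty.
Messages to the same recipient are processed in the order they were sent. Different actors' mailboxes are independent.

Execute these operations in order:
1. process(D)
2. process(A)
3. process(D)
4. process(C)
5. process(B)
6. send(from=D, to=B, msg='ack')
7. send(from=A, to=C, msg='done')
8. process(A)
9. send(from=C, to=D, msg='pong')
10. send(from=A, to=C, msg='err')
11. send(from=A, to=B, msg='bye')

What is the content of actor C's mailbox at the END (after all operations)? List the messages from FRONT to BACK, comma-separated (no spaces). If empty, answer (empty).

Answer: done,err

Derivation:
After 1 (process(D)): A:[] B:[] C:[] D:[]
After 2 (process(A)): A:[] B:[] C:[] D:[]
After 3 (process(D)): A:[] B:[] C:[] D:[]
After 4 (process(C)): A:[] B:[] C:[] D:[]
After 5 (process(B)): A:[] B:[] C:[] D:[]
After 6 (send(from=D, to=B, msg='ack')): A:[] B:[ack] C:[] D:[]
After 7 (send(from=A, to=C, msg='done')): A:[] B:[ack] C:[done] D:[]
After 8 (process(A)): A:[] B:[ack] C:[done] D:[]
After 9 (send(from=C, to=D, msg='pong')): A:[] B:[ack] C:[done] D:[pong]
After 10 (send(from=A, to=C, msg='err')): A:[] B:[ack] C:[done,err] D:[pong]
After 11 (send(from=A, to=B, msg='bye')): A:[] B:[ack,bye] C:[done,err] D:[pong]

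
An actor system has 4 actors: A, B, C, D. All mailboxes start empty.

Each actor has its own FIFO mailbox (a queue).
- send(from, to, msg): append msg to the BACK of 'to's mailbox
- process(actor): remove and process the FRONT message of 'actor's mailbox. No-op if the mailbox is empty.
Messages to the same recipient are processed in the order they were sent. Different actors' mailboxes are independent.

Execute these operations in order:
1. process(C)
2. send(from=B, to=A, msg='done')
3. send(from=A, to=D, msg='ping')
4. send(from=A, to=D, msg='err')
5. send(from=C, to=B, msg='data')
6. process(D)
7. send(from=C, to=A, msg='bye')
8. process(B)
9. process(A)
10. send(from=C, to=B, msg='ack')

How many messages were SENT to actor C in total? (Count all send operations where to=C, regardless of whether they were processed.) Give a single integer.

Answer: 0

Derivation:
After 1 (process(C)): A:[] B:[] C:[] D:[]
After 2 (send(from=B, to=A, msg='done')): A:[done] B:[] C:[] D:[]
After 3 (send(from=A, to=D, msg='ping')): A:[done] B:[] C:[] D:[ping]
After 4 (send(from=A, to=D, msg='err')): A:[done] B:[] C:[] D:[ping,err]
After 5 (send(from=C, to=B, msg='data')): A:[done] B:[data] C:[] D:[ping,err]
After 6 (process(D)): A:[done] B:[data] C:[] D:[err]
After 7 (send(from=C, to=A, msg='bye')): A:[done,bye] B:[data] C:[] D:[err]
After 8 (process(B)): A:[done,bye] B:[] C:[] D:[err]
After 9 (process(A)): A:[bye] B:[] C:[] D:[err]
After 10 (send(from=C, to=B, msg='ack')): A:[bye] B:[ack] C:[] D:[err]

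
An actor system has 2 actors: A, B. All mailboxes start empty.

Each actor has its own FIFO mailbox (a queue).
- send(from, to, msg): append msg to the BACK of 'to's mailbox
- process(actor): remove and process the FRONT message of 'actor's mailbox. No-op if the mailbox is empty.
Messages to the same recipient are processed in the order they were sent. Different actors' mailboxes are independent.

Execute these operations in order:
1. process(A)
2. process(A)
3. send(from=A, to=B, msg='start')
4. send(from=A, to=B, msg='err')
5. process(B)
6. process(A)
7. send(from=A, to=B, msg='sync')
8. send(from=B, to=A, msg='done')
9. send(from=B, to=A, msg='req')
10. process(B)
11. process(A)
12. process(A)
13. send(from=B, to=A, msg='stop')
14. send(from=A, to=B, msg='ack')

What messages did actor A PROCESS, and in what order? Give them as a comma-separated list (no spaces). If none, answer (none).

After 1 (process(A)): A:[] B:[]
After 2 (process(A)): A:[] B:[]
After 3 (send(from=A, to=B, msg='start')): A:[] B:[start]
After 4 (send(from=A, to=B, msg='err')): A:[] B:[start,err]
After 5 (process(B)): A:[] B:[err]
After 6 (process(A)): A:[] B:[err]
After 7 (send(from=A, to=B, msg='sync')): A:[] B:[err,sync]
After 8 (send(from=B, to=A, msg='done')): A:[done] B:[err,sync]
After 9 (send(from=B, to=A, msg='req')): A:[done,req] B:[err,sync]
After 10 (process(B)): A:[done,req] B:[sync]
After 11 (process(A)): A:[req] B:[sync]
After 12 (process(A)): A:[] B:[sync]
After 13 (send(from=B, to=A, msg='stop')): A:[stop] B:[sync]
After 14 (send(from=A, to=B, msg='ack')): A:[stop] B:[sync,ack]

Answer: done,req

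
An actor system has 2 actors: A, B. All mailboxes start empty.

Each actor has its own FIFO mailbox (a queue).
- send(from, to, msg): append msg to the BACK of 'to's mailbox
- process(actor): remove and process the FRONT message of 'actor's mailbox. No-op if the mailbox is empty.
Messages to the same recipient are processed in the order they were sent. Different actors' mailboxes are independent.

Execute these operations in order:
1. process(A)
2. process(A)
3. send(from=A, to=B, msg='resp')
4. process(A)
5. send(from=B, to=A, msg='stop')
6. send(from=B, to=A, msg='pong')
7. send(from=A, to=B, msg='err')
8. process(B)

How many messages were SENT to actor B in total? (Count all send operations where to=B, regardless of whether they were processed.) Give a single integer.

After 1 (process(A)): A:[] B:[]
After 2 (process(A)): A:[] B:[]
After 3 (send(from=A, to=B, msg='resp')): A:[] B:[resp]
After 4 (process(A)): A:[] B:[resp]
After 5 (send(from=B, to=A, msg='stop')): A:[stop] B:[resp]
After 6 (send(from=B, to=A, msg='pong')): A:[stop,pong] B:[resp]
After 7 (send(from=A, to=B, msg='err')): A:[stop,pong] B:[resp,err]
After 8 (process(B)): A:[stop,pong] B:[err]

Answer: 2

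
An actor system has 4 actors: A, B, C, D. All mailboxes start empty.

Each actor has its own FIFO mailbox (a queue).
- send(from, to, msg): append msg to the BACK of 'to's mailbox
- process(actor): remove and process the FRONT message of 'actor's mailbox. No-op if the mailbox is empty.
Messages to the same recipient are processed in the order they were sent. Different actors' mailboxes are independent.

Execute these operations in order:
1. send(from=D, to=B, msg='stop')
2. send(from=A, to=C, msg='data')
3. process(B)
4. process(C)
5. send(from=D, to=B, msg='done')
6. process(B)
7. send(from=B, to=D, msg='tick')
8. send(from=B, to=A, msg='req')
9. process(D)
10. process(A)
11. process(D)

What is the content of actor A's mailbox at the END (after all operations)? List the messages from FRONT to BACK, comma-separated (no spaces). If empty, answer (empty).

After 1 (send(from=D, to=B, msg='stop')): A:[] B:[stop] C:[] D:[]
After 2 (send(from=A, to=C, msg='data')): A:[] B:[stop] C:[data] D:[]
After 3 (process(B)): A:[] B:[] C:[data] D:[]
After 4 (process(C)): A:[] B:[] C:[] D:[]
After 5 (send(from=D, to=B, msg='done')): A:[] B:[done] C:[] D:[]
After 6 (process(B)): A:[] B:[] C:[] D:[]
After 7 (send(from=B, to=D, msg='tick')): A:[] B:[] C:[] D:[tick]
After 8 (send(from=B, to=A, msg='req')): A:[req] B:[] C:[] D:[tick]
After 9 (process(D)): A:[req] B:[] C:[] D:[]
After 10 (process(A)): A:[] B:[] C:[] D:[]
After 11 (process(D)): A:[] B:[] C:[] D:[]

Answer: (empty)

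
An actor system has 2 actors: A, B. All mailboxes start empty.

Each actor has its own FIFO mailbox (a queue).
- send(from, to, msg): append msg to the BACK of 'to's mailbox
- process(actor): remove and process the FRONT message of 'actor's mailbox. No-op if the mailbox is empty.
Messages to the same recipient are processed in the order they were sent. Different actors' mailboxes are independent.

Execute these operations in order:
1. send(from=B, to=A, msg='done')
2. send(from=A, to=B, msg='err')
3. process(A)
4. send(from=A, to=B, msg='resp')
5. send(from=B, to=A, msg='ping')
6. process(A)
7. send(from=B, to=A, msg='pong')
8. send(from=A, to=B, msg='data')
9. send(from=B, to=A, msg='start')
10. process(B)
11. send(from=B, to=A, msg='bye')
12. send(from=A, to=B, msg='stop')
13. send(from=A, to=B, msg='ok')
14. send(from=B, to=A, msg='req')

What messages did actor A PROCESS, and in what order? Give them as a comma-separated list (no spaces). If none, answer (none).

Answer: done,ping

Derivation:
After 1 (send(from=B, to=A, msg='done')): A:[done] B:[]
After 2 (send(from=A, to=B, msg='err')): A:[done] B:[err]
After 3 (process(A)): A:[] B:[err]
After 4 (send(from=A, to=B, msg='resp')): A:[] B:[err,resp]
After 5 (send(from=B, to=A, msg='ping')): A:[ping] B:[err,resp]
After 6 (process(A)): A:[] B:[err,resp]
After 7 (send(from=B, to=A, msg='pong')): A:[pong] B:[err,resp]
After 8 (send(from=A, to=B, msg='data')): A:[pong] B:[err,resp,data]
After 9 (send(from=B, to=A, msg='start')): A:[pong,start] B:[err,resp,data]
After 10 (process(B)): A:[pong,start] B:[resp,data]
After 11 (send(from=B, to=A, msg='bye')): A:[pong,start,bye] B:[resp,data]
After 12 (send(from=A, to=B, msg='stop')): A:[pong,start,bye] B:[resp,data,stop]
After 13 (send(from=A, to=B, msg='ok')): A:[pong,start,bye] B:[resp,data,stop,ok]
After 14 (send(from=B, to=A, msg='req')): A:[pong,start,bye,req] B:[resp,data,stop,ok]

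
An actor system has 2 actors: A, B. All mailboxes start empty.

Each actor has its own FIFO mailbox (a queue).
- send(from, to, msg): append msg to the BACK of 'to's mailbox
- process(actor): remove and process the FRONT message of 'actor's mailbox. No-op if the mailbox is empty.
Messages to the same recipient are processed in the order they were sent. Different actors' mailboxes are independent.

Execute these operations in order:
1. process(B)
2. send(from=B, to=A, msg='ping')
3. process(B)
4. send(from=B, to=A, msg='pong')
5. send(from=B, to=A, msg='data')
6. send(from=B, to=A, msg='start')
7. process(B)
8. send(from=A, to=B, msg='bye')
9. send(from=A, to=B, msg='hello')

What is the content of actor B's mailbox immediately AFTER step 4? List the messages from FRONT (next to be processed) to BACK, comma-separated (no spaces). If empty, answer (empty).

After 1 (process(B)): A:[] B:[]
After 2 (send(from=B, to=A, msg='ping')): A:[ping] B:[]
After 3 (process(B)): A:[ping] B:[]
After 4 (send(from=B, to=A, msg='pong')): A:[ping,pong] B:[]

(empty)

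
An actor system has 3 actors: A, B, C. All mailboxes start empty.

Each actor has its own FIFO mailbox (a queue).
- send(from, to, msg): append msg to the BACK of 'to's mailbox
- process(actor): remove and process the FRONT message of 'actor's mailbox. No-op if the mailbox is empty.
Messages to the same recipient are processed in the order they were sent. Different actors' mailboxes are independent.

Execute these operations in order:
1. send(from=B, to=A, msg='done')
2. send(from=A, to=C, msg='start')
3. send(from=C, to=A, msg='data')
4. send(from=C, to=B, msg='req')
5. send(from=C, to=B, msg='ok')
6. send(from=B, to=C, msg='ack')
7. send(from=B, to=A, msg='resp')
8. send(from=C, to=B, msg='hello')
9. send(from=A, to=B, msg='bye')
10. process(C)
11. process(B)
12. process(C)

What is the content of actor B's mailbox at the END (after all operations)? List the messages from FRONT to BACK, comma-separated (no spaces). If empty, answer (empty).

After 1 (send(from=B, to=A, msg='done')): A:[done] B:[] C:[]
After 2 (send(from=A, to=C, msg='start')): A:[done] B:[] C:[start]
After 3 (send(from=C, to=A, msg='data')): A:[done,data] B:[] C:[start]
After 4 (send(from=C, to=B, msg='req')): A:[done,data] B:[req] C:[start]
After 5 (send(from=C, to=B, msg='ok')): A:[done,data] B:[req,ok] C:[start]
After 6 (send(from=B, to=C, msg='ack')): A:[done,data] B:[req,ok] C:[start,ack]
After 7 (send(from=B, to=A, msg='resp')): A:[done,data,resp] B:[req,ok] C:[start,ack]
After 8 (send(from=C, to=B, msg='hello')): A:[done,data,resp] B:[req,ok,hello] C:[start,ack]
After 9 (send(from=A, to=B, msg='bye')): A:[done,data,resp] B:[req,ok,hello,bye] C:[start,ack]
After 10 (process(C)): A:[done,data,resp] B:[req,ok,hello,bye] C:[ack]
After 11 (process(B)): A:[done,data,resp] B:[ok,hello,bye] C:[ack]
After 12 (process(C)): A:[done,data,resp] B:[ok,hello,bye] C:[]

Answer: ok,hello,bye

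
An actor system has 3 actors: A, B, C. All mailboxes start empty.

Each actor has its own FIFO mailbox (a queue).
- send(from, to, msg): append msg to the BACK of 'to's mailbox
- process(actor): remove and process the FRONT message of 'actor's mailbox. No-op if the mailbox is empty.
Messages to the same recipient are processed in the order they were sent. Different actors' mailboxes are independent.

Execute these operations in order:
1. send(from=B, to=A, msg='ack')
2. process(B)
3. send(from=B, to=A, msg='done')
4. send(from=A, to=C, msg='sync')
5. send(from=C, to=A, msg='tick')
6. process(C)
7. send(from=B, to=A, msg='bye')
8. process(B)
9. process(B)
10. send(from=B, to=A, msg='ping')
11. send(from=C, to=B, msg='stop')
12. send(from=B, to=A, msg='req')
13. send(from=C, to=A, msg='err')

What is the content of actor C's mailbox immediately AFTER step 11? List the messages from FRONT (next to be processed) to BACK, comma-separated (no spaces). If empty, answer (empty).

After 1 (send(from=B, to=A, msg='ack')): A:[ack] B:[] C:[]
After 2 (process(B)): A:[ack] B:[] C:[]
After 3 (send(from=B, to=A, msg='done')): A:[ack,done] B:[] C:[]
After 4 (send(from=A, to=C, msg='sync')): A:[ack,done] B:[] C:[sync]
After 5 (send(from=C, to=A, msg='tick')): A:[ack,done,tick] B:[] C:[sync]
After 6 (process(C)): A:[ack,done,tick] B:[] C:[]
After 7 (send(from=B, to=A, msg='bye')): A:[ack,done,tick,bye] B:[] C:[]
After 8 (process(B)): A:[ack,done,tick,bye] B:[] C:[]
After 9 (process(B)): A:[ack,done,tick,bye] B:[] C:[]
After 10 (send(from=B, to=A, msg='ping')): A:[ack,done,tick,bye,ping] B:[] C:[]
After 11 (send(from=C, to=B, msg='stop')): A:[ack,done,tick,bye,ping] B:[stop] C:[]

(empty)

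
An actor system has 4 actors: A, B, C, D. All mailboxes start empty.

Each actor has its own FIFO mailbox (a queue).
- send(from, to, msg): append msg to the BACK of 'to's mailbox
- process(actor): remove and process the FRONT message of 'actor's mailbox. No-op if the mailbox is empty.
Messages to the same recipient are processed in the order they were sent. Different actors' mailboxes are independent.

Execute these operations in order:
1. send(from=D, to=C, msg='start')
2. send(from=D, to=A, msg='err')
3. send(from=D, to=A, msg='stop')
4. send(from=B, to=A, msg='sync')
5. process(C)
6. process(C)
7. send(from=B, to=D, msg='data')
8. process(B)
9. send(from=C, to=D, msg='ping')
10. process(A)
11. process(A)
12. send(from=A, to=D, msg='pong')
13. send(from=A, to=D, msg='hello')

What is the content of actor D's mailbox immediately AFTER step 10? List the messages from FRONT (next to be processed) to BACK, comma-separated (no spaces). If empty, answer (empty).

After 1 (send(from=D, to=C, msg='start')): A:[] B:[] C:[start] D:[]
After 2 (send(from=D, to=A, msg='err')): A:[err] B:[] C:[start] D:[]
After 3 (send(from=D, to=A, msg='stop')): A:[err,stop] B:[] C:[start] D:[]
After 4 (send(from=B, to=A, msg='sync')): A:[err,stop,sync] B:[] C:[start] D:[]
After 5 (process(C)): A:[err,stop,sync] B:[] C:[] D:[]
After 6 (process(C)): A:[err,stop,sync] B:[] C:[] D:[]
After 7 (send(from=B, to=D, msg='data')): A:[err,stop,sync] B:[] C:[] D:[data]
After 8 (process(B)): A:[err,stop,sync] B:[] C:[] D:[data]
After 9 (send(from=C, to=D, msg='ping')): A:[err,stop,sync] B:[] C:[] D:[data,ping]
After 10 (process(A)): A:[stop,sync] B:[] C:[] D:[data,ping]

data,ping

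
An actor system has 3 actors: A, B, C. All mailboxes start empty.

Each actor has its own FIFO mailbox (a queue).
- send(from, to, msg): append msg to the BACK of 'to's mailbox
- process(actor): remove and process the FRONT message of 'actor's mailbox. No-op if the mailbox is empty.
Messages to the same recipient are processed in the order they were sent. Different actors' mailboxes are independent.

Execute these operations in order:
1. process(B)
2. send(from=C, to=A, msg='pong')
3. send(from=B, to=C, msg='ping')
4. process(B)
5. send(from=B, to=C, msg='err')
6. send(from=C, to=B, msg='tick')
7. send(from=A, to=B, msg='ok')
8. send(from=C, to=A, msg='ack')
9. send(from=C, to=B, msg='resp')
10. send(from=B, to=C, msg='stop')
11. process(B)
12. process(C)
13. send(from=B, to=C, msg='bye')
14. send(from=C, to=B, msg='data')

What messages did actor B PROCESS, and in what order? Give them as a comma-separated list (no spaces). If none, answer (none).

After 1 (process(B)): A:[] B:[] C:[]
After 2 (send(from=C, to=A, msg='pong')): A:[pong] B:[] C:[]
After 3 (send(from=B, to=C, msg='ping')): A:[pong] B:[] C:[ping]
After 4 (process(B)): A:[pong] B:[] C:[ping]
After 5 (send(from=B, to=C, msg='err')): A:[pong] B:[] C:[ping,err]
After 6 (send(from=C, to=B, msg='tick')): A:[pong] B:[tick] C:[ping,err]
After 7 (send(from=A, to=B, msg='ok')): A:[pong] B:[tick,ok] C:[ping,err]
After 8 (send(from=C, to=A, msg='ack')): A:[pong,ack] B:[tick,ok] C:[ping,err]
After 9 (send(from=C, to=B, msg='resp')): A:[pong,ack] B:[tick,ok,resp] C:[ping,err]
After 10 (send(from=B, to=C, msg='stop')): A:[pong,ack] B:[tick,ok,resp] C:[ping,err,stop]
After 11 (process(B)): A:[pong,ack] B:[ok,resp] C:[ping,err,stop]
After 12 (process(C)): A:[pong,ack] B:[ok,resp] C:[err,stop]
After 13 (send(from=B, to=C, msg='bye')): A:[pong,ack] B:[ok,resp] C:[err,stop,bye]
After 14 (send(from=C, to=B, msg='data')): A:[pong,ack] B:[ok,resp,data] C:[err,stop,bye]

Answer: tick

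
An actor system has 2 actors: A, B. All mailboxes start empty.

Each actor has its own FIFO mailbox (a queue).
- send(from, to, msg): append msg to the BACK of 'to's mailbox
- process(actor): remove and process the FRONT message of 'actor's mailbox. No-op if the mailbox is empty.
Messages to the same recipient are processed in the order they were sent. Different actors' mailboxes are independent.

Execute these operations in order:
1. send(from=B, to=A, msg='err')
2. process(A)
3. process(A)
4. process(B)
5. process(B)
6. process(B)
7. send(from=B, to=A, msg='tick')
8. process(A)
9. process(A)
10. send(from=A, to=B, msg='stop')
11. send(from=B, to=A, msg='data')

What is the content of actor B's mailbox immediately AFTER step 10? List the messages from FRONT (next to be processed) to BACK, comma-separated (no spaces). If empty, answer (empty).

After 1 (send(from=B, to=A, msg='err')): A:[err] B:[]
After 2 (process(A)): A:[] B:[]
After 3 (process(A)): A:[] B:[]
After 4 (process(B)): A:[] B:[]
After 5 (process(B)): A:[] B:[]
After 6 (process(B)): A:[] B:[]
After 7 (send(from=B, to=A, msg='tick')): A:[tick] B:[]
After 8 (process(A)): A:[] B:[]
After 9 (process(A)): A:[] B:[]
After 10 (send(from=A, to=B, msg='stop')): A:[] B:[stop]

stop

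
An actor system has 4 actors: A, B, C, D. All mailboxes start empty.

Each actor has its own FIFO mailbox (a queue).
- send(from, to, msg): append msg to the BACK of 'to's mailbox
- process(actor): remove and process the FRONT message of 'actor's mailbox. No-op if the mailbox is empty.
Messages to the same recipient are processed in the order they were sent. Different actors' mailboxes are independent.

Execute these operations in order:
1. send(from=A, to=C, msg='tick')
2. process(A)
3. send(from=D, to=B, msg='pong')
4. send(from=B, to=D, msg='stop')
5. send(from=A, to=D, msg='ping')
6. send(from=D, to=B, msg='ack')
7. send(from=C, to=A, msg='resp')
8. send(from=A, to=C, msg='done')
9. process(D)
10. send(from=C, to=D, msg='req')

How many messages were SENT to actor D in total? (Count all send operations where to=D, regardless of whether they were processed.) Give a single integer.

Answer: 3

Derivation:
After 1 (send(from=A, to=C, msg='tick')): A:[] B:[] C:[tick] D:[]
After 2 (process(A)): A:[] B:[] C:[tick] D:[]
After 3 (send(from=D, to=B, msg='pong')): A:[] B:[pong] C:[tick] D:[]
After 4 (send(from=B, to=D, msg='stop')): A:[] B:[pong] C:[tick] D:[stop]
After 5 (send(from=A, to=D, msg='ping')): A:[] B:[pong] C:[tick] D:[stop,ping]
After 6 (send(from=D, to=B, msg='ack')): A:[] B:[pong,ack] C:[tick] D:[stop,ping]
After 7 (send(from=C, to=A, msg='resp')): A:[resp] B:[pong,ack] C:[tick] D:[stop,ping]
After 8 (send(from=A, to=C, msg='done')): A:[resp] B:[pong,ack] C:[tick,done] D:[stop,ping]
After 9 (process(D)): A:[resp] B:[pong,ack] C:[tick,done] D:[ping]
After 10 (send(from=C, to=D, msg='req')): A:[resp] B:[pong,ack] C:[tick,done] D:[ping,req]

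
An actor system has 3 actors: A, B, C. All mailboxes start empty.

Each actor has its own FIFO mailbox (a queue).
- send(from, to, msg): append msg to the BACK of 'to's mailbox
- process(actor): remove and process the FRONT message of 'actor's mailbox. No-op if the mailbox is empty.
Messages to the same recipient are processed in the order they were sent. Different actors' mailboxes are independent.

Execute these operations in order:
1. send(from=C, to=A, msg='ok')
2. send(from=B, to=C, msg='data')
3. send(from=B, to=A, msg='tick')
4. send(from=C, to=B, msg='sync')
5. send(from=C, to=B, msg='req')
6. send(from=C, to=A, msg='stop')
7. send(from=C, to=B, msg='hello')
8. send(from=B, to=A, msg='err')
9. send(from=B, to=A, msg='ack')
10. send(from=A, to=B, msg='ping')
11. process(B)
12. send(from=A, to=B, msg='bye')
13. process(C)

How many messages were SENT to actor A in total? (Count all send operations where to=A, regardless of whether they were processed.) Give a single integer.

Answer: 5

Derivation:
After 1 (send(from=C, to=A, msg='ok')): A:[ok] B:[] C:[]
After 2 (send(from=B, to=C, msg='data')): A:[ok] B:[] C:[data]
After 3 (send(from=B, to=A, msg='tick')): A:[ok,tick] B:[] C:[data]
After 4 (send(from=C, to=B, msg='sync')): A:[ok,tick] B:[sync] C:[data]
After 5 (send(from=C, to=B, msg='req')): A:[ok,tick] B:[sync,req] C:[data]
After 6 (send(from=C, to=A, msg='stop')): A:[ok,tick,stop] B:[sync,req] C:[data]
After 7 (send(from=C, to=B, msg='hello')): A:[ok,tick,stop] B:[sync,req,hello] C:[data]
After 8 (send(from=B, to=A, msg='err')): A:[ok,tick,stop,err] B:[sync,req,hello] C:[data]
After 9 (send(from=B, to=A, msg='ack')): A:[ok,tick,stop,err,ack] B:[sync,req,hello] C:[data]
After 10 (send(from=A, to=B, msg='ping')): A:[ok,tick,stop,err,ack] B:[sync,req,hello,ping] C:[data]
After 11 (process(B)): A:[ok,tick,stop,err,ack] B:[req,hello,ping] C:[data]
After 12 (send(from=A, to=B, msg='bye')): A:[ok,tick,stop,err,ack] B:[req,hello,ping,bye] C:[data]
After 13 (process(C)): A:[ok,tick,stop,err,ack] B:[req,hello,ping,bye] C:[]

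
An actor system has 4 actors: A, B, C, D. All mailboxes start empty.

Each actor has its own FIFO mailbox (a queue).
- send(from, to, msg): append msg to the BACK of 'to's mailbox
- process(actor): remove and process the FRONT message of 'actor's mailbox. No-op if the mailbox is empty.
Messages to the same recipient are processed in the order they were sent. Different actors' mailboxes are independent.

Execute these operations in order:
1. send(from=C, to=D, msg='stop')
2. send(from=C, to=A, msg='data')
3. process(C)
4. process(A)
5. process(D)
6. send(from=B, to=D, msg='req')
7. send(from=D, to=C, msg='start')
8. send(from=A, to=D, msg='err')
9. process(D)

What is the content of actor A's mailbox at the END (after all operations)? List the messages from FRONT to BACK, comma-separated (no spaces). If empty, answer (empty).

Answer: (empty)

Derivation:
After 1 (send(from=C, to=D, msg='stop')): A:[] B:[] C:[] D:[stop]
After 2 (send(from=C, to=A, msg='data')): A:[data] B:[] C:[] D:[stop]
After 3 (process(C)): A:[data] B:[] C:[] D:[stop]
After 4 (process(A)): A:[] B:[] C:[] D:[stop]
After 5 (process(D)): A:[] B:[] C:[] D:[]
After 6 (send(from=B, to=D, msg='req')): A:[] B:[] C:[] D:[req]
After 7 (send(from=D, to=C, msg='start')): A:[] B:[] C:[start] D:[req]
After 8 (send(from=A, to=D, msg='err')): A:[] B:[] C:[start] D:[req,err]
After 9 (process(D)): A:[] B:[] C:[start] D:[err]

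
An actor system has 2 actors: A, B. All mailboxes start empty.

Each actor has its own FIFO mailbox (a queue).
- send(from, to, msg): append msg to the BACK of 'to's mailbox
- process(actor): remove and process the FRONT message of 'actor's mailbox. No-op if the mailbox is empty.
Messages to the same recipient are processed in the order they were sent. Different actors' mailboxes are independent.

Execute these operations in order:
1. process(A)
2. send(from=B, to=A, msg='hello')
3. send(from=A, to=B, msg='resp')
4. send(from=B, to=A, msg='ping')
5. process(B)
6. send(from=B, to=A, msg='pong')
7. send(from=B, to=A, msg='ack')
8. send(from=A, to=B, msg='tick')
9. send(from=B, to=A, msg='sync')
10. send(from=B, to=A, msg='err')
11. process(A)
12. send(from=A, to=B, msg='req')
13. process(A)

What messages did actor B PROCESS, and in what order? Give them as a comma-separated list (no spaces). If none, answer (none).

After 1 (process(A)): A:[] B:[]
After 2 (send(from=B, to=A, msg='hello')): A:[hello] B:[]
After 3 (send(from=A, to=B, msg='resp')): A:[hello] B:[resp]
After 4 (send(from=B, to=A, msg='ping')): A:[hello,ping] B:[resp]
After 5 (process(B)): A:[hello,ping] B:[]
After 6 (send(from=B, to=A, msg='pong')): A:[hello,ping,pong] B:[]
After 7 (send(from=B, to=A, msg='ack')): A:[hello,ping,pong,ack] B:[]
After 8 (send(from=A, to=B, msg='tick')): A:[hello,ping,pong,ack] B:[tick]
After 9 (send(from=B, to=A, msg='sync')): A:[hello,ping,pong,ack,sync] B:[tick]
After 10 (send(from=B, to=A, msg='err')): A:[hello,ping,pong,ack,sync,err] B:[tick]
After 11 (process(A)): A:[ping,pong,ack,sync,err] B:[tick]
After 12 (send(from=A, to=B, msg='req')): A:[ping,pong,ack,sync,err] B:[tick,req]
After 13 (process(A)): A:[pong,ack,sync,err] B:[tick,req]

Answer: resp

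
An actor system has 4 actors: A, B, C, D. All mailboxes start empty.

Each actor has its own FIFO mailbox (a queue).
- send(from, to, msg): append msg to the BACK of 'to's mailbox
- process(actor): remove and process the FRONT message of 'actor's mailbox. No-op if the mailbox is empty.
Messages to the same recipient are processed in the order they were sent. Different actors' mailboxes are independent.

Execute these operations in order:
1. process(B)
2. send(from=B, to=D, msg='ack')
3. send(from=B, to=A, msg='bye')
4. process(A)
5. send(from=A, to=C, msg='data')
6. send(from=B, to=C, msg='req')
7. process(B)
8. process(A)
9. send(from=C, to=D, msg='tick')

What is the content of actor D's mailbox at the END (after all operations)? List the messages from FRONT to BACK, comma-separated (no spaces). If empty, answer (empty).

After 1 (process(B)): A:[] B:[] C:[] D:[]
After 2 (send(from=B, to=D, msg='ack')): A:[] B:[] C:[] D:[ack]
After 3 (send(from=B, to=A, msg='bye')): A:[bye] B:[] C:[] D:[ack]
After 4 (process(A)): A:[] B:[] C:[] D:[ack]
After 5 (send(from=A, to=C, msg='data')): A:[] B:[] C:[data] D:[ack]
After 6 (send(from=B, to=C, msg='req')): A:[] B:[] C:[data,req] D:[ack]
After 7 (process(B)): A:[] B:[] C:[data,req] D:[ack]
After 8 (process(A)): A:[] B:[] C:[data,req] D:[ack]
After 9 (send(from=C, to=D, msg='tick')): A:[] B:[] C:[data,req] D:[ack,tick]

Answer: ack,tick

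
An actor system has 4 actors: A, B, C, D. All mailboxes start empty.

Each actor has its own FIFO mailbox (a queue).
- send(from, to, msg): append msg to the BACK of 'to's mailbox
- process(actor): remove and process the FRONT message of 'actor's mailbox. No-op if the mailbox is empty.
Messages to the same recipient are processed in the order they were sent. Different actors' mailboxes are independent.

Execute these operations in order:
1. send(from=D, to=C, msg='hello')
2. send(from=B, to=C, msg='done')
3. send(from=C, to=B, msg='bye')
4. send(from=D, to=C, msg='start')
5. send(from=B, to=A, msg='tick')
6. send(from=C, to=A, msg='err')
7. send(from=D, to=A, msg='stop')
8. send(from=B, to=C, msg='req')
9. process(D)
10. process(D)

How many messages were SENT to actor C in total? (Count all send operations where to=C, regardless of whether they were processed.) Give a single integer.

Answer: 4

Derivation:
After 1 (send(from=D, to=C, msg='hello')): A:[] B:[] C:[hello] D:[]
After 2 (send(from=B, to=C, msg='done')): A:[] B:[] C:[hello,done] D:[]
After 3 (send(from=C, to=B, msg='bye')): A:[] B:[bye] C:[hello,done] D:[]
After 4 (send(from=D, to=C, msg='start')): A:[] B:[bye] C:[hello,done,start] D:[]
After 5 (send(from=B, to=A, msg='tick')): A:[tick] B:[bye] C:[hello,done,start] D:[]
After 6 (send(from=C, to=A, msg='err')): A:[tick,err] B:[bye] C:[hello,done,start] D:[]
After 7 (send(from=D, to=A, msg='stop')): A:[tick,err,stop] B:[bye] C:[hello,done,start] D:[]
After 8 (send(from=B, to=C, msg='req')): A:[tick,err,stop] B:[bye] C:[hello,done,start,req] D:[]
After 9 (process(D)): A:[tick,err,stop] B:[bye] C:[hello,done,start,req] D:[]
After 10 (process(D)): A:[tick,err,stop] B:[bye] C:[hello,done,start,req] D:[]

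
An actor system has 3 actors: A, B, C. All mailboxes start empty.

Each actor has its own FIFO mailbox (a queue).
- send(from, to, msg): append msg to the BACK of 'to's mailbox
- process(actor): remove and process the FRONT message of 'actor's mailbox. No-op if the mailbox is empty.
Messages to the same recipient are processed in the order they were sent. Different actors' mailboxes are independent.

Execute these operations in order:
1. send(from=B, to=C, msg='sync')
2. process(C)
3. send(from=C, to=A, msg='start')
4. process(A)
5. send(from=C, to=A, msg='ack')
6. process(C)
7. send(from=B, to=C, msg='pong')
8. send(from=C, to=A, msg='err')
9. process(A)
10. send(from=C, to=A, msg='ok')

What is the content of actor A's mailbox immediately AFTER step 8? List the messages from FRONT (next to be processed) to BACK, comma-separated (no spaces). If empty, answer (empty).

After 1 (send(from=B, to=C, msg='sync')): A:[] B:[] C:[sync]
After 2 (process(C)): A:[] B:[] C:[]
After 3 (send(from=C, to=A, msg='start')): A:[start] B:[] C:[]
After 4 (process(A)): A:[] B:[] C:[]
After 5 (send(from=C, to=A, msg='ack')): A:[ack] B:[] C:[]
After 6 (process(C)): A:[ack] B:[] C:[]
After 7 (send(from=B, to=C, msg='pong')): A:[ack] B:[] C:[pong]
After 8 (send(from=C, to=A, msg='err')): A:[ack,err] B:[] C:[pong]

ack,err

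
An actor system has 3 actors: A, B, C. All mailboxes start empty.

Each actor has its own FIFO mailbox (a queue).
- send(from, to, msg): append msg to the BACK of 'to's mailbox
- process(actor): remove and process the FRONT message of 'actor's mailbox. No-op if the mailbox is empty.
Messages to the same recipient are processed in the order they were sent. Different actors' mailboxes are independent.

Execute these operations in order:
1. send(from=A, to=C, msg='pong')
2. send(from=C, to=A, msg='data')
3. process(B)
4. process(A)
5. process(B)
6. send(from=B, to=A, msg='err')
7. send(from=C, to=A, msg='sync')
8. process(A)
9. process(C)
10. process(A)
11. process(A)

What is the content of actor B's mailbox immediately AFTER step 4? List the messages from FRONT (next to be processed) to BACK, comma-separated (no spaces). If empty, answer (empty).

After 1 (send(from=A, to=C, msg='pong')): A:[] B:[] C:[pong]
After 2 (send(from=C, to=A, msg='data')): A:[data] B:[] C:[pong]
After 3 (process(B)): A:[data] B:[] C:[pong]
After 4 (process(A)): A:[] B:[] C:[pong]

(empty)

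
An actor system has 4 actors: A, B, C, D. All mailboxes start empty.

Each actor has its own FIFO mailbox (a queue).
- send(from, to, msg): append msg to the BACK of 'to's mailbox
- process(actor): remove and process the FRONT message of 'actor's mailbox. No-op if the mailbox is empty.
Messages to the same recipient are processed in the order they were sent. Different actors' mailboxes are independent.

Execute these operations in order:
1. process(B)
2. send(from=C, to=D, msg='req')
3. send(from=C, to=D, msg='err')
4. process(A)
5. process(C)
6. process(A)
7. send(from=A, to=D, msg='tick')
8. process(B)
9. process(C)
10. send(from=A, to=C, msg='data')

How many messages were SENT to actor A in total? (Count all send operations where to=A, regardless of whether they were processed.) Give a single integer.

After 1 (process(B)): A:[] B:[] C:[] D:[]
After 2 (send(from=C, to=D, msg='req')): A:[] B:[] C:[] D:[req]
After 3 (send(from=C, to=D, msg='err')): A:[] B:[] C:[] D:[req,err]
After 4 (process(A)): A:[] B:[] C:[] D:[req,err]
After 5 (process(C)): A:[] B:[] C:[] D:[req,err]
After 6 (process(A)): A:[] B:[] C:[] D:[req,err]
After 7 (send(from=A, to=D, msg='tick')): A:[] B:[] C:[] D:[req,err,tick]
After 8 (process(B)): A:[] B:[] C:[] D:[req,err,tick]
After 9 (process(C)): A:[] B:[] C:[] D:[req,err,tick]
After 10 (send(from=A, to=C, msg='data')): A:[] B:[] C:[data] D:[req,err,tick]

Answer: 0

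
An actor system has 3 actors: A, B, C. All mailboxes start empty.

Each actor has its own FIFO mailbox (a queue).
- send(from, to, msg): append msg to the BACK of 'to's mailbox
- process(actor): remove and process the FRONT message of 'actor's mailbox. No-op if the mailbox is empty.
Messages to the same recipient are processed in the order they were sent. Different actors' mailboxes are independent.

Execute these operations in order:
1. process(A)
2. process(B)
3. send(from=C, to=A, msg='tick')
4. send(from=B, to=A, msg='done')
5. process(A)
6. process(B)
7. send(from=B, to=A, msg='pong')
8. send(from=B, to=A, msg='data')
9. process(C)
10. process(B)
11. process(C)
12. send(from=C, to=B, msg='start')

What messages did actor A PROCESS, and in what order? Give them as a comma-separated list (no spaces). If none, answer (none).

After 1 (process(A)): A:[] B:[] C:[]
After 2 (process(B)): A:[] B:[] C:[]
After 3 (send(from=C, to=A, msg='tick')): A:[tick] B:[] C:[]
After 4 (send(from=B, to=A, msg='done')): A:[tick,done] B:[] C:[]
After 5 (process(A)): A:[done] B:[] C:[]
After 6 (process(B)): A:[done] B:[] C:[]
After 7 (send(from=B, to=A, msg='pong')): A:[done,pong] B:[] C:[]
After 8 (send(from=B, to=A, msg='data')): A:[done,pong,data] B:[] C:[]
After 9 (process(C)): A:[done,pong,data] B:[] C:[]
After 10 (process(B)): A:[done,pong,data] B:[] C:[]
After 11 (process(C)): A:[done,pong,data] B:[] C:[]
After 12 (send(from=C, to=B, msg='start')): A:[done,pong,data] B:[start] C:[]

Answer: tick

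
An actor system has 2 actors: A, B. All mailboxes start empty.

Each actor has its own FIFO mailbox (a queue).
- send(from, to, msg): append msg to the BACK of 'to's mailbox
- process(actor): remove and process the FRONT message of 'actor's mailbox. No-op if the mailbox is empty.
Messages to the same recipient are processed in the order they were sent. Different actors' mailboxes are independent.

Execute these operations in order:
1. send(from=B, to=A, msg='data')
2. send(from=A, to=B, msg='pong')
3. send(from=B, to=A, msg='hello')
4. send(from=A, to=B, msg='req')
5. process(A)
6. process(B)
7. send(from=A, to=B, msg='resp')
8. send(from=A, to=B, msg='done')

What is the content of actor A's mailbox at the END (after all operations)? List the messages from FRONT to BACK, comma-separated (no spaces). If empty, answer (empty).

Answer: hello

Derivation:
After 1 (send(from=B, to=A, msg='data')): A:[data] B:[]
After 2 (send(from=A, to=B, msg='pong')): A:[data] B:[pong]
After 3 (send(from=B, to=A, msg='hello')): A:[data,hello] B:[pong]
After 4 (send(from=A, to=B, msg='req')): A:[data,hello] B:[pong,req]
After 5 (process(A)): A:[hello] B:[pong,req]
After 6 (process(B)): A:[hello] B:[req]
After 7 (send(from=A, to=B, msg='resp')): A:[hello] B:[req,resp]
After 8 (send(from=A, to=B, msg='done')): A:[hello] B:[req,resp,done]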